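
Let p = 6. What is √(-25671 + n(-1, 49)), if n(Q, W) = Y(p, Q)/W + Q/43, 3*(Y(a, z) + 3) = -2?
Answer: I*√20932444419/903 ≈ 160.22*I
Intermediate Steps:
Y(a, z) = -11/3 (Y(a, z) = -3 + (⅓)*(-2) = -3 - ⅔ = -11/3)
n(Q, W) = -11/(3*W) + Q/43
√(-25671 + n(-1, 49)) = √(-25671 + (-11/3/49 + (1/43)*(-1))) = √(-25671 + (-11/3*1/49 - 1/43)) = √(-25671 + (-11/147 - 1/43)) = √(-25671 - 620/6321) = √(-162267011/6321) = I*√20932444419/903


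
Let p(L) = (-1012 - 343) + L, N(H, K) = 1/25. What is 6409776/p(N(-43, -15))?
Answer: -80122200/16937 ≈ -4730.6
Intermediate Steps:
N(H, K) = 1/25
p(L) = -1355 + L
6409776/p(N(-43, -15)) = 6409776/(-1355 + 1/25) = 6409776/(-33874/25) = 6409776*(-25/33874) = -80122200/16937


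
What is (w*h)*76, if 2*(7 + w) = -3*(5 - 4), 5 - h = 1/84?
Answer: -135337/42 ≈ -3222.3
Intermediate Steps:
h = 419/84 (h = 5 - 1/84 = 419/84 ≈ 4.9881)
w = -17/2 (w = -7 + (-3*(5 - 4))/2 = -7 + (-3*1)/2 = -7 + (½)*(-3) = -7 - 3/2 = -17/2 ≈ -8.5000)
(w*h)*76 = -17/2*419/84*76 = -7123/168*76 = -135337/42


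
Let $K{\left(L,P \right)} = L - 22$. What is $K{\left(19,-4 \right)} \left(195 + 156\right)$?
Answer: $-1053$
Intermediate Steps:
$K{\left(L,P \right)} = -22 + L$
$K{\left(19,-4 \right)} \left(195 + 156\right) = \left(-22 + 19\right) \left(195 + 156\right) = \left(-3\right) 351 = -1053$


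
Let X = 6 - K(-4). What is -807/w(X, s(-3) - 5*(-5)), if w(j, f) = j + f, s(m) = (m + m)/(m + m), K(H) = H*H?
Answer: -807/16 ≈ -50.438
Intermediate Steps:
K(H) = H**2
s(m) = 1 (s(m) = (2*m)/((2*m)) = (2*m)*(1/(2*m)) = 1)
X = -10 (X = 6 - 1*(-4)**2 = 6 - 1*16 = 6 - 16 = -10)
w(j, f) = f + j
-807/w(X, s(-3) - 5*(-5)) = -807/((1 - 5*(-5)) - 10) = -807/((1 + 25) - 10) = -807/(26 - 10) = -807/16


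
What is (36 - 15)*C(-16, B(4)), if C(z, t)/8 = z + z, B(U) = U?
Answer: -5376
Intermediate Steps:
C(z, t) = 16*z (C(z, t) = 8*(z + z) = 8*(2*z) = 16*z)
(36 - 15)*C(-16, B(4)) = (36 - 15)*(16*(-16)) = 21*(-256) = -5376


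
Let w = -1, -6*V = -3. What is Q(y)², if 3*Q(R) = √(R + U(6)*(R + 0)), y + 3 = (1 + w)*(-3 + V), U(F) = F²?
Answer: -37/3 ≈ -12.333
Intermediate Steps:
V = ½ (V = -⅙*(-3) = ½ ≈ 0.50000)
y = -3 (y = -3 + (1 - 1)*(-3 + ½) = -3 + 0*(-5/2) = -3 + 0 = -3)
Q(R) = √37*√R/3 (Q(R) = √(R + 6²*(R + 0))/3 = √(R + 36*R)/3 = √(37*R)/3 = (√37*√R)/3 = √37*√R/3)
Q(y)² = (√37*√(-3)/3)² = (√37*(I*√3)/3)² = (I*√111/3)² = -37/3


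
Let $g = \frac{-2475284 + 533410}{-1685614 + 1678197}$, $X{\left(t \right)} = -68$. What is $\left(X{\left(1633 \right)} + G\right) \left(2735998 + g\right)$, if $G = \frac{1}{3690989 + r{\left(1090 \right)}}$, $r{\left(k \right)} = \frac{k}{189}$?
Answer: $- \frac{962719471819377583360}{5174084447587} \approx -1.8607 \cdot 10^{8}$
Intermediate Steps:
$r{\left(k \right)} = \frac{k}{189}$ ($r{\left(k \right)} = k \frac{1}{189} = \frac{k}{189}$)
$g = \frac{1941874}{7417}$ ($g = - \frac{1941874}{-7417} = \left(-1941874\right) \left(- \frac{1}{7417}\right) = \frac{1941874}{7417} \approx 261.81$)
$G = \frac{189}{697598011}$ ($G = \frac{1}{3690989 + \frac{1}{189} \cdot 1090} = \frac{1}{3690989 + \frac{1090}{189}} = \frac{1}{\frac{697598011}{189}} = \frac{189}{697598011} \approx 2.7093 \cdot 10^{-7}$)
$\left(X{\left(1633 \right)} + G\right) \left(2735998 + g\right) = \left(-68 + \frac{189}{697598011}\right) \left(2735998 + \frac{1941874}{7417}\right) = \left(- \frac{47436664559}{697598011}\right) \frac{20294839040}{7417} = - \frac{962719471819377583360}{5174084447587}$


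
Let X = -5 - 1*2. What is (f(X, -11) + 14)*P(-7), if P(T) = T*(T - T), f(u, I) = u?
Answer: 0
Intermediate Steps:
X = -7 (X = -5 - 2 = -7)
P(T) = 0 (P(T) = T*0 = 0)
(f(X, -11) + 14)*P(-7) = (-7 + 14)*0 = 7*0 = 0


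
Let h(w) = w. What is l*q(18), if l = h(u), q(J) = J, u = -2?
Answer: -36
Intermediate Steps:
l = -2
l*q(18) = -2*18 = -36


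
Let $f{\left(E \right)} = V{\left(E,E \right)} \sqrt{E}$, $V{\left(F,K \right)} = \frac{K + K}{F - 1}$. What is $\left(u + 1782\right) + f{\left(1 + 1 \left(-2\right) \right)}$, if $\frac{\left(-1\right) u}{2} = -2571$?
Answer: $6924 + i \approx 6924.0 + 1.0 i$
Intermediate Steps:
$u = 5142$ ($u = \left(-2\right) \left(-2571\right) = 5142$)
$V{\left(F,K \right)} = \frac{2 K}{-1 + F}$
$f{\left(E \right)} = \frac{2 E^{\frac{3}{2}}}{-1 + E}$ ($f{\left(E \right)} = \frac{2 E}{-1 + E} \sqrt{E} = \frac{2 E^{\frac{3}{2}}}{-1 + E}$)
$\left(u + 1782\right) + f{\left(1 + 1 \left(-2\right) \right)} = \left(5142 + 1782\right) + \frac{2 \left(1 + 1 \left(-2\right)\right)^{\frac{3}{2}}}{-1 + \left(1 + 1 \left(-2\right)\right)} = 6924 + \frac{2 \left(1 - 2\right)^{\frac{3}{2}}}{-1 + \left(1 - 2\right)} = 6924 + \frac{2 \left(-1\right)^{\frac{3}{2}}}{-1 - 1} = 6924 + \frac{2 \left(- i\right)}{-2} = 6924 + 2 \left(- i\right) \left(- \frac{1}{2}\right) = 6924 + i$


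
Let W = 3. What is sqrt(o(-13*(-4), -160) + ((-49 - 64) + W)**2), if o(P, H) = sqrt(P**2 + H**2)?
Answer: 2*sqrt(3025 + sqrt(1769)) ≈ 110.76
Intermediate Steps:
o(P, H) = sqrt(H**2 + P**2)
sqrt(o(-13*(-4), -160) + ((-49 - 64) + W)**2) = sqrt(sqrt((-160)**2 + (-13*(-4))**2) + ((-49 - 64) + 3)**2) = sqrt(sqrt(25600 + 52**2) + (-113 + 3)**2) = sqrt(sqrt(25600 + 2704) + (-110)**2) = sqrt(sqrt(28304) + 12100) = sqrt(4*sqrt(1769) + 12100) = sqrt(12100 + 4*sqrt(1769))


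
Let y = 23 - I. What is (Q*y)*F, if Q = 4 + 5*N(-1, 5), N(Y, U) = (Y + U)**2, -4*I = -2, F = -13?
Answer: -24570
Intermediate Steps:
I = 1/2 (I = -1/4*(-2) = 1/2 ≈ 0.50000)
N(Y, U) = (U + Y)**2
Q = 84 (Q = 4 + 5*(5 - 1)**2 = 4 + 5*4**2 = 4 + 5*16 = 4 + 80 = 84)
y = 45/2 (y = 23 - 1*1/2 = 23 - 1/2 = 45/2 ≈ 22.500)
(Q*y)*F = (84*(45/2))*(-13) = 1890*(-13) = -24570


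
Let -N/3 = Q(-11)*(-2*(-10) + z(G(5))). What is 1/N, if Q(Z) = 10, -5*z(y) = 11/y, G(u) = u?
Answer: -5/2934 ≈ -0.0017042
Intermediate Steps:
z(y) = -11/(5*y)
N = -2934/5 (N = -30*(-2*(-10) - 11/5/5) = -30*(20 - 11/5*1/5) = -30*(20 - 11/25) = -30*489/25 = -3*978/5 = -2934/5 ≈ -586.80)
1/N = 1/(-2934/5) = -5/2934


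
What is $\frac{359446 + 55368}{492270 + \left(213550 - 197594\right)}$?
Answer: $\frac{207407}{254113} \approx 0.8162$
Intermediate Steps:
$\frac{359446 + 55368}{492270 + \left(213550 - 197594\right)} = \frac{414814}{492270 + \left(213550 - 197594\right)} = \frac{414814}{492270 + 15956} = \frac{414814}{508226} = 414814 \cdot \frac{1}{508226} = \frac{207407}{254113}$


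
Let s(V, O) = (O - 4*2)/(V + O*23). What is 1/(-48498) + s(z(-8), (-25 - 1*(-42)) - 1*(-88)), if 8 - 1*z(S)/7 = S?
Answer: 4701779/122554446 ≈ 0.038365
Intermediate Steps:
z(S) = 56 - 7*S
s(V, O) = (-8 + O)/(V + 23*O) (s(V, O) = (O - 8)/(V + 23*O) = (-8 + O)/(V + 23*O))
1/(-48498) + s(z(-8), (-25 - 1*(-42)) - 1*(-88)) = 1/(-48498) + (-8 + ((-25 - 1*(-42)) - 1*(-88)))/((56 - 7*(-8)) + 23*((-25 - 1*(-42)) - 1*(-88))) = -1/48498 + (-8 + ((-25 + 42) + 88))/((56 + 56) + 23*((-25 + 42) + 88)) = -1/48498 + (-8 + (17 + 88))/(112 + 23*(17 + 88)) = -1/48498 + (-8 + 105)/(112 + 23*105) = -1/48498 + 97/(112 + 2415) = -1/48498 + 97/2527 = 4701779/122554446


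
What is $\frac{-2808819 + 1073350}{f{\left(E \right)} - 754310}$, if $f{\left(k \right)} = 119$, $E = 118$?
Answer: $\frac{1735469}{754191} \approx 2.3011$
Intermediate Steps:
$\frac{-2808819 + 1073350}{f{\left(E \right)} - 754310} = \frac{-2808819 + 1073350}{119 - 754310} = - \frac{1735469}{-754191} = \left(-1735469\right) \left(- \frac{1}{754191}\right) = \frac{1735469}{754191}$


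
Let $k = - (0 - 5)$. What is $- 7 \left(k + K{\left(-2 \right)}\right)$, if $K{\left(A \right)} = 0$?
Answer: $-35$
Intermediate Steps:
$k = 5$ ($k = \left(-1\right) \left(-5\right) = 5$)
$- 7 \left(k + K{\left(-2 \right)}\right) = - 7 \left(5 + 0\right) = \left(-7\right) 5 = -35$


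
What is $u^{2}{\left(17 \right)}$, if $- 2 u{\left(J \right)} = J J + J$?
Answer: $23409$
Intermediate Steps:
$u{\left(J \right)} = - \frac{J}{2} - \frac{J^{2}}{2}$ ($u{\left(J \right)} = - \frac{J J + J}{2} = - \frac{J^{2} + J}{2} = - \frac{J + J^{2}}{2} = - \frac{J}{2} - \frac{J^{2}}{2}$)
$u^{2}{\left(17 \right)} = \left(\left(- \frac{1}{2}\right) 17 \left(1 + 17\right)\right)^{2} = \left(\left(- \frac{1}{2}\right) 17 \cdot 18\right)^{2} = \left(-153\right)^{2} = 23409$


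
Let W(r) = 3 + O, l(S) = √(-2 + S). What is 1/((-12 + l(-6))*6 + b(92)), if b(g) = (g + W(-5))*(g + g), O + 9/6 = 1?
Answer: 481/8329004 - I*√2/24987012 ≈ 5.775e-5 - 5.6598e-8*I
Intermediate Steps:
O = -½ (O = -3/2 + 1 = -½ ≈ -0.50000)
W(r) = 5/2 (W(r) = 3 - ½ = 5/2)
b(g) = 2*g*(5/2 + g) (b(g) = (g + 5/2)*(g + g) = (5/2 + g)*(2*g) = 2*g*(5/2 + g))
1/((-12 + l(-6))*6 + b(92)) = 1/((-12 + √(-2 - 6))*6 + 92*(5 + 2*92)) = 1/((-12 + √(-8))*6 + 92*(5 + 184)) = 1/((-12 + 2*I*√2)*6 + 92*189) = 1/((-72 + 12*I*√2) + 17388) = 1/(17316 + 12*I*√2)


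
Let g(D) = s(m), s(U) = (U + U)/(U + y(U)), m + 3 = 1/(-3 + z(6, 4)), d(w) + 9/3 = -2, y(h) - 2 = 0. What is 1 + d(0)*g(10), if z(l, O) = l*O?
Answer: -30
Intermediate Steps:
y(h) = 2 (y(h) = 2 + 0 = 2)
d(w) = -5 (d(w) = -3 - 2 = -5)
z(l, O) = O*l
m = -62/21 (m = -3 + 1/(-3 + 4*6) = -3 + 1/(-3 + 24) = -3 + 1/21 = -62/21 ≈ -2.9524)
s(U) = 2*U/(2 + U) (s(U) = (U + U)/(U + 2) = (2*U)/(2 + U) = 2*U/(2 + U))
g(D) = 31/5 (g(D) = 2*(-62/21)/(2 - 62/21) = 2*(-62/21)/(-20/21) = 2*(-62/21)*(-21/20) = 31/5)
1 + d(0)*g(10) = 1 - 5*31/5 = 1 - 31 = -30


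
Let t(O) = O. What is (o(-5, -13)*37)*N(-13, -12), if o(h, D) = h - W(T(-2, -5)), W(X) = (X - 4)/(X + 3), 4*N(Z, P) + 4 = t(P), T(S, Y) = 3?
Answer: 2146/3 ≈ 715.33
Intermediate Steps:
N(Z, P) = -1 + P/4
W(X) = (-4 + X)/(3 + X)
o(h, D) = ⅙ + h (o(h, D) = h - (-4 + 3)/(3 + 3) = h - (-1)/6 = h - 1*(-⅙) = h + ⅙ = ⅙ + h)
(o(-5, -13)*37)*N(-13, -12) = ((⅙ - 5)*37)*(-1 + (¼)*(-12)) = (-29/6*37)*(-1 - 3) = -1073/6*(-4) = 2146/3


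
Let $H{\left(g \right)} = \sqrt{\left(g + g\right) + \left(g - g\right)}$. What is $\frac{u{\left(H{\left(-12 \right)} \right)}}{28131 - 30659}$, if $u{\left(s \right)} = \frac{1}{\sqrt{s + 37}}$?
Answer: $- \frac{1}{2528 \sqrt{37 + 2 i \sqrt{6}}} \approx -6.4609 \cdot 10^{-5} + 4.2587 \cdot 10^{-6} i$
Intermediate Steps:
$H{\left(g \right)} = \sqrt{2} \sqrt{g}$ ($H{\left(g \right)} = \sqrt{2 g + 0} = \sqrt{2 g} = \sqrt{2} \sqrt{g}$)
$u{\left(s \right)} = \frac{1}{\sqrt{37 + s}}$
$\frac{u{\left(H{\left(-12 \right)} \right)}}{28131 - 30659} = \frac{1}{\sqrt{37 + \sqrt{2} \sqrt{-12}} \left(28131 - 30659\right)} = \frac{1}{\sqrt{37 + \sqrt{2} \cdot 2 i \sqrt{3}} \left(28131 - 30659\right)} = \frac{1}{\sqrt{37 + 2 i \sqrt{6}} \left(-2528\right)} = \frac{1}{\sqrt{37 + 2 i \sqrt{6}}} \left(- \frac{1}{2528}\right) = - \frac{1}{2528 \sqrt{37 + 2 i \sqrt{6}}}$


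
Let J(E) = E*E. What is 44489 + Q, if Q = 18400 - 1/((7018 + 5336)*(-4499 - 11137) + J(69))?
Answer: 12147789104488/193162383 ≈ 62889.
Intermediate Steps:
J(E) = E²
Q = 3554187847201/193162383 (Q = 18400 - 1/((7018 + 5336)*(-4499 - 11137) + 69²) = 18400 - 1/(12354*(-15636) + 4761) = 18400 - 1/(-193167144 + 4761) = 18400 - 1/(-193162383) = 18400 - 1*(-1/193162383) = 18400 + 1/193162383 = 3554187847201/193162383 ≈ 18400.)
44489 + Q = 44489 + 3554187847201/193162383 = 12147789104488/193162383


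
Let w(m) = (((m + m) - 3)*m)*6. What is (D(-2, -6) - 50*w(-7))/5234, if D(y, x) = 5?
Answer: -35695/5234 ≈ -6.8198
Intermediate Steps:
w(m) = 6*m*(-3 + 2*m) (w(m) = ((2*m - 3)*m)*6 = ((-3 + 2*m)*m)*6 = (m*(-3 + 2*m))*6 = 6*m*(-3 + 2*m))
(D(-2, -6) - 50*w(-7))/5234 = (5 - 300*(-7)*(-3 + 2*(-7)))/5234 = (5 - 300*(-7)*(-3 - 14))*(1/5234) = (5 - 300*(-7)*(-17))*(1/5234) = (5 - 50*714)*(1/5234) = (5 - 35700)*(1/5234) = -35695*1/5234 = -35695/5234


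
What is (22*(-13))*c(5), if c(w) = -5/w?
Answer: 286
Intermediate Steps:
(22*(-13))*c(5) = (22*(-13))*(-5/5) = -(-1430)/5 = -286*(-1) = 286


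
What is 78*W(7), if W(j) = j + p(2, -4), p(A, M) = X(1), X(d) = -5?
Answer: 156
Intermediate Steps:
p(A, M) = -5
W(j) = -5 + j (W(j) = j - 5 = -5 + j)
78*W(7) = 78*(-5 + 7) = 78*2 = 156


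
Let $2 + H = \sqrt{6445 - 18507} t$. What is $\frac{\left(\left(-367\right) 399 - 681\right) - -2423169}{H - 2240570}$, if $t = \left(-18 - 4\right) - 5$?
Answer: $- \frac{68914393290}{67840157843} + \frac{1660905 i \sqrt{12062}}{135680315686} \approx -1.0158 + 0.0013444 i$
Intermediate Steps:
$t = -27$ ($t = -22 - 5 = -27$)
$H = -2 - 27 i \sqrt{12062}$ ($H = -2 + \sqrt{6445 - 18507} \left(-27\right) = -2 + \sqrt{-12062} \left(-27\right) = -2 + i \sqrt{12062} \left(-27\right) = -2 - 27 i \sqrt{12062} \approx -2.0 - 2965.3 i$)
$\frac{\left(\left(-367\right) 399 - 681\right) - -2423169}{H - 2240570} = \frac{\left(\left(-367\right) 399 - 681\right) - -2423169}{\left(-2 - 27 i \sqrt{12062}\right) - 2240570} = \frac{\left(-146433 - 681\right) + 2423169}{-2240572 - 27 i \sqrt{12062}} = \frac{-147114 + 2423169}{-2240572 - 27 i \sqrt{12062}} = \frac{2276055}{-2240572 - 27 i \sqrt{12062}}$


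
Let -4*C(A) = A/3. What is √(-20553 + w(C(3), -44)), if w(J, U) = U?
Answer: I*√20597 ≈ 143.52*I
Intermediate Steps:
C(A) = -A/12 (C(A) = -A/(4*3) = -A/12)
√(-20553 + w(C(3), -44)) = √(-20553 - 44) = √(-20597) = I*√20597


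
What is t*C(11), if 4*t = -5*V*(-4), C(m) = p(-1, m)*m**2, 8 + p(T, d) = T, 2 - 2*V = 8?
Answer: 16335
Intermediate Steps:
V = -3 (V = 1 - 1/2*8 = 1 - 4 = -3)
p(T, d) = -8 + T
C(m) = -9*m**2 (C(m) = (-8 - 1)*m**2 = -9*m**2)
t = -15 (t = (-5*(-3)*(-4))/4 = (15*(-4))/4 = (1/4)*(-60) = -15)
t*C(11) = -(-135)*11**2 = -(-135)*121 = -15*(-1089) = 16335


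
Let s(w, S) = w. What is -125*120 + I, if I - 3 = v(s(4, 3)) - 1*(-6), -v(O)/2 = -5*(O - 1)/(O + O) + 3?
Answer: -59973/4 ≈ -14993.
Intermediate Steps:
v(O) = -6 + 5*(-1 + O)/O (v(O) = -2*(-5*(O - 1)/(O + O) + 3) = -2*(-5*(-1 + O)/(2*O) + 3) = -2*(3 - 5*(-1 + O)/(2*O)) = -6 + 5*(-1 + O)/O)
I = 27/4 (I = 3 + ((-5 - 1*4)/4 - 1*(-6)) = 3 + ((-5 - 4)/4 + 6) = 3 + ((¼)*(-9) + 6) = 3 + (-9/4 + 6) = 3 + 15/4 = 27/4 ≈ 6.7500)
-125*120 + I = -125*120 + 27/4 = -15000 + 27/4 = -59973/4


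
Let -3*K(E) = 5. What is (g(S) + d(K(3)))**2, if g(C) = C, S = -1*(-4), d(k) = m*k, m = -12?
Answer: 576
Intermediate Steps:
K(E) = -5/3 (K(E) = -1/3*5 = -5/3)
d(k) = -12*k
S = 4
(g(S) + d(K(3)))**2 = (4 - 12*(-5/3))**2 = (4 + 20)**2 = 24**2 = 576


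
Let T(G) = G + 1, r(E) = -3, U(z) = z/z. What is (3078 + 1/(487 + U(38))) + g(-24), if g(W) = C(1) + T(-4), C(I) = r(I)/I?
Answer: 1499137/488 ≈ 3072.0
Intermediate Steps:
U(z) = 1
C(I) = -3/I
T(G) = 1 + G
g(W) = -6 (g(W) = -3/1 + (1 - 4) = -3*1 - 3 = -3 - 3 = -6)
(3078 + 1/(487 + U(38))) + g(-24) = (3078 + 1/(487 + 1)) - 6 = (3078 + 1/488) - 6 = 1502065/488 - 6 = 1499137/488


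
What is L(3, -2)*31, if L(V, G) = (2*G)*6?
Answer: -744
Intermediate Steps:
L(V, G) = 12*G
L(3, -2)*31 = (12*(-2))*31 = -24*31 = -744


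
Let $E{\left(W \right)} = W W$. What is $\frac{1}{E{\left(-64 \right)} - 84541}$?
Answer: $- \frac{1}{80445} \approx -1.2431 \cdot 10^{-5}$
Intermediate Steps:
$E{\left(W \right)} = W^{2}$
$\frac{1}{E{\left(-64 \right)} - 84541} = \frac{1}{\left(-64\right)^{2} - 84541} = \frac{1}{4096 - 84541} = \frac{1}{-80445} = - \frac{1}{80445}$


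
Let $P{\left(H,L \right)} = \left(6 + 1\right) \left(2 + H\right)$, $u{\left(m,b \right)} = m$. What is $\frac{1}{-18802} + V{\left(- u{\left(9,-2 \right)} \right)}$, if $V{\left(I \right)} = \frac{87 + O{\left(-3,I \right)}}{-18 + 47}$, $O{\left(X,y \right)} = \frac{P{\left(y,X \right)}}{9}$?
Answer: $\frac{13800407}{4907322} \approx 2.8122$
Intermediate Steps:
$P{\left(H,L \right)} = 14 + 7 H$ ($P{\left(H,L \right)} = 7 \left(2 + H\right) = 14 + 7 H$)
$O{\left(X,y \right)} = \frac{14}{9} + \frac{7 y}{9}$ ($O{\left(X,y \right)} = \frac{14 + 7 y}{9} = \left(14 + 7 y\right) \frac{1}{9} = \frac{14}{9} + \frac{7 y}{9}$)
$V{\left(I \right)} = \frac{797}{261} + \frac{7 I}{261}$ ($V{\left(I \right)} = \frac{87 + \left(\frac{14}{9} + \frac{7 I}{9}\right)}{-18 + 47} = \frac{\frac{797}{9} + \frac{7 I}{9}}{29} = \left(\frac{797}{9} + \frac{7 I}{9}\right) \frac{1}{29} = \frac{797}{261} + \frac{7 I}{261}$)
$\frac{1}{-18802} + V{\left(- u{\left(9,-2 \right)} \right)} = \frac{1}{-18802} + \left(\frac{797}{261} + \frac{7 \left(\left(-1\right) 9\right)}{261}\right) = - \frac{1}{18802} + \left(\frac{797}{261} + \frac{7}{261} \left(-9\right)\right) = - \frac{1}{18802} + \left(\frac{797}{261} - \frac{7}{29}\right) = - \frac{1}{18802} + \frac{734}{261} = \frac{13800407}{4907322}$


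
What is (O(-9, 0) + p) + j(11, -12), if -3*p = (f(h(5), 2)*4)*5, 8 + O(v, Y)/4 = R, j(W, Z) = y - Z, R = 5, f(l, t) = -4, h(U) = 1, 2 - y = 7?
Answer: 65/3 ≈ 21.667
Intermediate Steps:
y = -5 (y = 2 - 1*7 = 2 - 7 = -5)
j(W, Z) = -5 - Z
O(v, Y) = -12 (O(v, Y) = -32 + 4*5 = -32 + 20 = -12)
p = 80/3 (p = -(-4*4)*5/3 = -(-16)*5/3 = -⅓*(-80) = 80/3 ≈ 26.667)
(O(-9, 0) + p) + j(11, -12) = (-12 + 80/3) + (-5 - 1*(-12)) = 44/3 + (-5 + 12) = 44/3 + 7 = 65/3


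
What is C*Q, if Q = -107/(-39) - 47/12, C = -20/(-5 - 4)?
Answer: -305/117 ≈ -2.6068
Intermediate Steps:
C = 20/9 (C = -20/(1*(-9)) = -20/(-9) = -20*(-⅑) = 20/9 ≈ 2.2222)
Q = -61/52 (Q = -107*(-1/39) - 47*1/12 = 107/39 - 47/12 = -61/52 ≈ -1.1731)
C*Q = (20/9)*(-61/52) = -305/117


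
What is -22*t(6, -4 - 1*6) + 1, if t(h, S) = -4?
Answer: 89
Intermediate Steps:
-22*t(6, -4 - 1*6) + 1 = -22*(-4) + 1 = 88 + 1 = 89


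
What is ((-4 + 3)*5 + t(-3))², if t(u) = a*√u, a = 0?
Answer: 25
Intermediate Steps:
t(u) = 0 (t(u) = 0*√u = 0)
((-4 + 3)*5 + t(-3))² = ((-4 + 3)*5 + 0)² = (-1*5 + 0)² = (-5 + 0)² = (-5)² = 25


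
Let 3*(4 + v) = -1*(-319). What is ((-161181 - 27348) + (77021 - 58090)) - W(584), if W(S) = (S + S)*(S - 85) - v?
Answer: -2256983/3 ≈ -7.5233e+5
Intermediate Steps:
v = 307/3 (v = -4 + (-1*(-319))/3 = -4 + (⅓)*319 = -4 + 319/3 = 307/3 ≈ 102.33)
W(S) = -307/3 + 2*S*(-85 + S) (W(S) = (S + S)*(S - 85) - 1*307/3 = (2*S)*(-85 + S) - 307/3 = 2*S*(-85 + S) - 307/3 = -307/3 + 2*S*(-85 + S))
((-161181 - 27348) + (77021 - 58090)) - W(584) = ((-161181 - 27348) + (77021 - 58090)) - (-307/3 - 170*584 + 2*584²) = (-188529 + 18931) - (-307/3 - 99280 + 2*341056) = -169598 - (-307/3 - 99280 + 682112) = -169598 - 1*1748189/3 = -169598 - 1748189/3 = -2256983/3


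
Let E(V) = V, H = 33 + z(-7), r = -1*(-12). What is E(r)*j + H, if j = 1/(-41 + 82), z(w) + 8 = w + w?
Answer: 463/41 ≈ 11.293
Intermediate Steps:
r = 12
z(w) = -8 + 2*w (z(w) = -8 + (w + w) = -8 + 2*w)
H = 11 (H = 33 + (-8 + 2*(-7)) = 33 + (-8 - 14) = 33 - 22 = 11)
j = 1/41 ≈ 0.024390
E(r)*j + H = 12*(1/41) + 11 = 12/41 + 11 = 463/41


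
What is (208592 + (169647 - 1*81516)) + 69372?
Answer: 366095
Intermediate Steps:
(208592 + (169647 - 1*81516)) + 69372 = (208592 + (169647 - 81516)) + 69372 = (208592 + 88131) + 69372 = 296723 + 69372 = 366095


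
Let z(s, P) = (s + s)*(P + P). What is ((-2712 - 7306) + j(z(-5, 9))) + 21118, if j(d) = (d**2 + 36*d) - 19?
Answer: 37001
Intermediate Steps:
z(s, P) = 4*P*s (z(s, P) = (2*s)*(2*P) = 4*P*s)
j(d) = -19 + d**2 + 36*d
((-2712 - 7306) + j(z(-5, 9))) + 21118 = ((-2712 - 7306) + (-19 + (4*9*(-5))**2 + 36*(4*9*(-5)))) + 21118 = (-10018 + (-19 + (-180)**2 + 36*(-180))) + 21118 = (-10018 + (-19 + 32400 - 6480)) + 21118 = (-10018 + 25901) + 21118 = 15883 + 21118 = 37001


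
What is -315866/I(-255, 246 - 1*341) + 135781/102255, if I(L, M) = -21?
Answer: 10767243077/715785 ≈ 15043.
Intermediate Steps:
-315866/I(-255, 246 - 1*341) + 135781/102255 = -315866/(-21) + 135781/102255 = -315866*(-1/21) + 135781*(1/102255) = 315866/21 + 135781/102255 = 10767243077/715785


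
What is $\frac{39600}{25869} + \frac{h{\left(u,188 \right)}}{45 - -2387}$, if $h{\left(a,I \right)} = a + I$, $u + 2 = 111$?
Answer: $\frac{34663431}{20971136} \approx 1.6529$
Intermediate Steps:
$u = 109$ ($u = -2 + 111 = 109$)
$h{\left(a,I \right)} = I + a$
$\frac{39600}{25869} + \frac{h{\left(u,188 \right)}}{45 - -2387} = \frac{39600}{25869} + \frac{188 + 109}{45 - -2387} = 39600 \cdot \frac{1}{25869} + \frac{297}{45 + 2387} = \frac{13200}{8623} + \frac{297}{2432} = \frac{34663431}{20971136}$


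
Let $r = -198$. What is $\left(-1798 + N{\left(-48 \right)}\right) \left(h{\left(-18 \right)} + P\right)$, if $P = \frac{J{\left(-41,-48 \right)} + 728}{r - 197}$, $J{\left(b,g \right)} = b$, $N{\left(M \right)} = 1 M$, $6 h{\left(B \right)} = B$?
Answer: $\frac{3455712}{395} \approx 8748.6$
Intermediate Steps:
$h{\left(B \right)} = \frac{B}{6}$
$N{\left(M \right)} = M$
$P = - \frac{687}{395}$ ($P = \frac{-41 + 728}{-198 - 197} = \frac{687}{-395} = 687 \left(- \frac{1}{395}\right) = - \frac{687}{395} \approx -1.7392$)
$\left(-1798 + N{\left(-48 \right)}\right) \left(h{\left(-18 \right)} + P\right) = \left(-1798 - 48\right) \left(\frac{1}{6} \left(-18\right) - \frac{687}{395}\right) = - 1846 \left(-3 - \frac{687}{395}\right) = \left(-1846\right) \left(- \frac{1872}{395}\right) = \frac{3455712}{395}$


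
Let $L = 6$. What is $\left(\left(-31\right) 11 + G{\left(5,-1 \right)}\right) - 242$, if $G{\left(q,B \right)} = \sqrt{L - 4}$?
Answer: $-583 + \sqrt{2} \approx -581.59$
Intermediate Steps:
$G{\left(q,B \right)} = \sqrt{2}$ ($G{\left(q,B \right)} = \sqrt{6 - 4} = \sqrt{2}$)
$\left(\left(-31\right) 11 + G{\left(5,-1 \right)}\right) - 242 = \left(\left(-31\right) 11 + \sqrt{2}\right) - 242 = \left(-341 + \sqrt{2}\right) - 242 = -583 + \sqrt{2}$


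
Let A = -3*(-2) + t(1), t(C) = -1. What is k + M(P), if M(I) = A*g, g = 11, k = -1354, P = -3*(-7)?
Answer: -1299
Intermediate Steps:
P = 21
A = 5 (A = -3*(-2) - 1 = 6 - 1 = 5)
M(I) = 55 (M(I) = 5*11 = 55)
k + M(P) = -1354 + 55 = -1299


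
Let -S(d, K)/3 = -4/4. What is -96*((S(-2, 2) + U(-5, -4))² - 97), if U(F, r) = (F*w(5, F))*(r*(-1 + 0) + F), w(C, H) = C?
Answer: -65952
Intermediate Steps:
S(d, K) = 3 (S(d, K) = -(-12)/4 = -3*(-1) = 3)
U(F, r) = 5*F*(F - r) (U(F, r) = (F*5)*(r*(-1 + 0) + F) = (5*F)*(r*(-1) + F) = (5*F)*(-r + F) = (5*F)*(F - r) = 5*F*(F - r))
-96*((S(-2, 2) + U(-5, -4))² - 97) = -96*((3 + 5*(-5)*(-5 - 1*(-4)))² - 97) = -96*((3 + 5*(-5)*(-5 + 4))² - 97) = -96*((3 + 5*(-5)*(-1))² - 97) = -96*((3 + 25)² - 97) = -96*(28² - 97) = -96*(784 - 97) = -96*687 = -65952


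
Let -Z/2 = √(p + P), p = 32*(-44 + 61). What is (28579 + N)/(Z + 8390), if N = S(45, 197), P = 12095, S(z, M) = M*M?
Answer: 70673165/8792693 + 16847*√12639/8792693 ≈ 8.2531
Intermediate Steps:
S(z, M) = M²
N = 38809 (N = 197² = 38809)
p = 544 (p = 32*17 = 544)
Z = -2*√12639 (Z = -2*√(544 + 12095) = -2*√12639 ≈ -224.85)
(28579 + N)/(Z + 8390) = (28579 + 38809)/(-2*√12639 + 8390) = 67388/(8390 - 2*√12639)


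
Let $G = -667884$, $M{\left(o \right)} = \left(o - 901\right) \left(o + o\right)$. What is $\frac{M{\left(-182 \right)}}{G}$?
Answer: $- \frac{4693}{7951} \approx -0.59024$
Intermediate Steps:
$M{\left(o \right)} = 2 o \left(-901 + o\right)$ ($M{\left(o \right)} = \left(-901 + o\right) 2 o = 2 o \left(-901 + o\right)$)
$\frac{M{\left(-182 \right)}}{G} = \frac{2 \left(-182\right) \left(-901 - 182\right)}{-667884} = 2 \left(-182\right) \left(-1083\right) \left(- \frac{1}{667884}\right) = 394212 \left(- \frac{1}{667884}\right) = - \frac{4693}{7951}$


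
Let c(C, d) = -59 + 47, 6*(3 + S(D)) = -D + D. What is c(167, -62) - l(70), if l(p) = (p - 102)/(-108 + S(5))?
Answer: -1364/111 ≈ -12.288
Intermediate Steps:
S(D) = -3 (S(D) = -3 + (-D + D)/6 = -3 + (1/6)*0 = -3 + 0 = -3)
c(C, d) = -12
l(p) = 34/37 - p/111 (l(p) = (p - 102)/(-108 - 3) = (-102 + p)/(-111) = (-102 + p)*(-1/111) = 34/37 - p/111)
c(167, -62) - l(70) = -12 - (34/37 - 1/111*70) = -12 - (34/37 - 70/111) = -12 - 1*32/111 = -12 - 32/111 = -1364/111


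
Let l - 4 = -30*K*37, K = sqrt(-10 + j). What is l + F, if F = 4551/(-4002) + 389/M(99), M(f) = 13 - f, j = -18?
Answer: -47623/28681 - 2220*I*sqrt(7) ≈ -1.6604 - 5873.6*I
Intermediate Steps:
K = 2*I*sqrt(7) (K = sqrt(-10 - 18) = sqrt(-28) = 2*I*sqrt(7) ≈ 5.2915*I)
F = -162347/28681 (F = 4551/(-4002) + 389/(13 - 1*99) = 4551*(-1/4002) + 389/(13 - 99) = -1517/1334 + 389/(-86) = -1517/1334 + 389*(-1/86) = -1517/1334 - 389/86 = -162347/28681 ≈ -5.6604)
l = 4 - 2220*I*sqrt(7) (l = 4 - 60*I*sqrt(7)*37 = 4 - 2220*I*sqrt(7) ≈ 4.0 - 5873.6*I)
l + F = (4 - 2220*I*sqrt(7)) - 162347/28681 = -47623/28681 - 2220*I*sqrt(7)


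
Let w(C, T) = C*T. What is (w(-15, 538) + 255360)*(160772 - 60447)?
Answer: 24809369250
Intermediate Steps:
(w(-15, 538) + 255360)*(160772 - 60447) = (-15*538 + 255360)*(160772 - 60447) = (-8070 + 255360)*100325 = 247290*100325 = 24809369250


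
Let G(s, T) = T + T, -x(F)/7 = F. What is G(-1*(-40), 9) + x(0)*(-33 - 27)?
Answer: 18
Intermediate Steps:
x(F) = -7*F
G(s, T) = 2*T
G(-1*(-40), 9) + x(0)*(-33 - 27) = 2*9 + (-7*0)*(-33 - 27) = 18 + 0*(-60) = 18 + 0 = 18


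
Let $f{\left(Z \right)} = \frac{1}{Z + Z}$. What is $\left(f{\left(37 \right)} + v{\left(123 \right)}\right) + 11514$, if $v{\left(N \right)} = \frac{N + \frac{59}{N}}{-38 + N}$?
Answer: $\frac{8909170747}{773670} \approx 11515.0$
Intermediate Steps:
$v{\left(N \right)} = \frac{N + \frac{59}{N}}{-38 + N}$
$f{\left(Z \right)} = \frac{1}{2 Z}$
$\left(f{\left(37 \right)} + v{\left(123 \right)}\right) + 11514 = \left(\frac{1}{2 \cdot 37} + \frac{59 + 123^{2}}{123 \left(-38 + 123\right)}\right) + 11514 = \left(\frac{1}{2} \cdot \frac{1}{37} + \frac{59 + 15129}{123 \cdot 85}\right) + 11514 = \left(\frac{1}{74} + \frac{1}{123} \cdot \frac{1}{85} \cdot 15188\right) + 11514 = \left(\frac{1}{74} + \frac{15188}{10455}\right) + 11514 = \frac{1134367}{773670} + 11514 = \frac{8909170747}{773670}$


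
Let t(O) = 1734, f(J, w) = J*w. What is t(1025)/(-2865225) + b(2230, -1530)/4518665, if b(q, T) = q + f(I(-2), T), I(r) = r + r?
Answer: 1072617576/863132794975 ≈ 0.0012427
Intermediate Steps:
I(r) = 2*r
b(q, T) = q - 4*T (b(q, T) = q + (2*(-2))*T = q - 4*T)
t(1025)/(-2865225) + b(2230, -1530)/4518665 = 1734/(-2865225) + (2230 - 4*(-1530))/4518665 = 1734*(-1/2865225) + (2230 + 6120)*(1/4518665) = -578/955075 + 8350*(1/4518665) = -578/955075 + 1670/903733 = 1072617576/863132794975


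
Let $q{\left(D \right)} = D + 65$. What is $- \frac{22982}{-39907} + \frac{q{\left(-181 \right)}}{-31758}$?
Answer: $\frac{367245784}{633683253} \approx 0.57954$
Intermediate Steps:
$q{\left(D \right)} = 65 + D$
$- \frac{22982}{-39907} + \frac{q{\left(-181 \right)}}{-31758} = - \frac{22982}{-39907} + \frac{65 - 181}{-31758} = \left(-22982\right) \left(- \frac{1}{39907}\right) - - \frac{58}{15879} = \frac{22982}{39907} + \frac{58}{15879} = \frac{367245784}{633683253}$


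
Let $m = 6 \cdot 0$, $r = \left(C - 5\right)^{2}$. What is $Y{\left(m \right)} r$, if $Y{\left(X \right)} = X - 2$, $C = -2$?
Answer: $-98$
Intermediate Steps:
$r = 49$ ($r = \left(-2 - 5\right)^{2} = \left(-7\right)^{2} = 49$)
$m = 0$
$Y{\left(X \right)} = -2 + X$
$Y{\left(m \right)} r = \left(-2 + 0\right) 49 = \left(-2\right) 49 = -98$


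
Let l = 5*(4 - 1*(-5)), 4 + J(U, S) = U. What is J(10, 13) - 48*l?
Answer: -2154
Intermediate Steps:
J(U, S) = -4 + U
l = 45 (l = 5*(4 + 5) = 5*9 = 45)
J(10, 13) - 48*l = (-4 + 10) - 48*45 = 6 - 2160 = -2154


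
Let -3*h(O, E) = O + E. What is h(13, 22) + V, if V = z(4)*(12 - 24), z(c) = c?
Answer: -179/3 ≈ -59.667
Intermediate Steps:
h(O, E) = -E/3 - O/3 (h(O, E) = -(O + E)/3 = -(E + O)/3 = -E/3 - O/3)
V = -48 (V = 4*(12 - 24) = 4*(-12) = -48)
h(13, 22) + V = (-⅓*22 - ⅓*13) - 48 = (-22/3 - 13/3) - 48 = -35/3 - 48 = -179/3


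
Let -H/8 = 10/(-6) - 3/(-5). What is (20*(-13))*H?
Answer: -6656/3 ≈ -2218.7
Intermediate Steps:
H = 128/15 (H = -8*(10/(-6) - 3/(-5)) = -8*(10*(-1/6) - 3*(-1/5)) = -8*(-5/3 + 3/5) = -8*(-16/15) = 128/15 ≈ 8.5333)
(20*(-13))*H = (20*(-13))*(128/15) = -260*128/15 = -6656/3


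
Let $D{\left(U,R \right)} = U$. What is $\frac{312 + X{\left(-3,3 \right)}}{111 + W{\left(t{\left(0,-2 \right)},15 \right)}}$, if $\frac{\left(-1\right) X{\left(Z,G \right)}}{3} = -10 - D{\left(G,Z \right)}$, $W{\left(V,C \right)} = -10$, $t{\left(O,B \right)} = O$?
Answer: $\frac{351}{101} \approx 3.4752$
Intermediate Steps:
$X{\left(Z,G \right)} = 30 + 3 G$ ($X{\left(Z,G \right)} = - 3 \left(-10 - G\right) = 30 + 3 G$)
$\frac{312 + X{\left(-3,3 \right)}}{111 + W{\left(t{\left(0,-2 \right)},15 \right)}} = \frac{312 + \left(30 + 3 \cdot 3\right)}{111 - 10} = \frac{312 + \left(30 + 9\right)}{101} = \left(312 + 39\right) \frac{1}{101} = 351 \cdot \frac{1}{101} = \frac{351}{101}$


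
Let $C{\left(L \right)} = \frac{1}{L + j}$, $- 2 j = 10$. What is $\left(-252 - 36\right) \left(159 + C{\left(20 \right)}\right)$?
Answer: $- \frac{229056}{5} \approx -45811.0$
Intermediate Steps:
$j = -5$ ($j = \left(- \frac{1}{2}\right) 10 = -5$)
$C{\left(L \right)} = \frac{1}{-5 + L}$ ($C{\left(L \right)} = \frac{1}{L - 5} = \frac{1}{-5 + L}$)
$\left(-252 - 36\right) \left(159 + C{\left(20 \right)}\right) = \left(-252 - 36\right) \left(159 + \frac{1}{-5 + 20}\right) = - 288 \left(159 + \frac{1}{15}\right) = \left(-288\right) \frac{2386}{15} = - \frac{229056}{5}$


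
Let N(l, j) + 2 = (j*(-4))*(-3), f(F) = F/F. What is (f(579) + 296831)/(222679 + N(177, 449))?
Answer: 296832/228065 ≈ 1.3015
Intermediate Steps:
f(F) = 1
N(l, j) = -2 + 12*j (N(l, j) = -2 + (j*(-4))*(-3) = -2 - 4*j*(-3) = -2 + 12*j)
(f(579) + 296831)/(222679 + N(177, 449)) = (1 + 296831)/(222679 + (-2 + 12*449)) = 296832/(222679 + (-2 + 5388)) = 296832/(222679 + 5386) = 296832/228065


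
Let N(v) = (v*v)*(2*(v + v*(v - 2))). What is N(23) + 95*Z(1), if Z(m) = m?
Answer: 535443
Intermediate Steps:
N(v) = v²*(2*v + 2*v*(-2 + v)) (N(v) = v²*(2*(v + v*(-2 + v))) = v²*(2*v + 2*v*(-2 + v)))
N(23) + 95*Z(1) = 2*23³*(-1 + 23) + 95*1 = 2*12167*22 + 95 = 535348 + 95 = 535443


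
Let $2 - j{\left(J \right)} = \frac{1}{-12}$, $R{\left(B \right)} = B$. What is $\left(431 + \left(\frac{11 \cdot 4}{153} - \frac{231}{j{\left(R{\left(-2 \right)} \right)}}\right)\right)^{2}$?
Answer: $\frac{1501994862481}{14630625} \approx 1.0266 \cdot 10^{5}$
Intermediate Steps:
$j{\left(J \right)} = \frac{25}{12}$ ($j{\left(J \right)} = 2 - \frac{1}{-12} = 2 - - \frac{1}{12} = 2 + \frac{1}{12} = \frac{25}{12}$)
$\left(431 + \left(\frac{11 \cdot 4}{153} - \frac{231}{j{\left(R{\left(-2 \right)} \right)}}\right)\right)^{2} = \left(431 - \left(\frac{2772}{25} - \frac{11 \cdot 4}{153}\right)\right)^{2} = \left(431 + \left(44 \cdot \frac{1}{153} - \frac{2772}{25}\right)\right)^{2} = \left(431 + \left(\frac{44}{153} - \frac{2772}{25}\right)\right)^{2} = \left(431 - \frac{423016}{3825}\right)^{2} = \left(\frac{1225559}{3825}\right)^{2} = \frac{1501994862481}{14630625}$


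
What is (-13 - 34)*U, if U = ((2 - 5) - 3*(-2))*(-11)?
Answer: 1551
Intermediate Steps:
U = -33 (U = (-3 + 6)*(-11) = 3*(-11) = -33)
(-13 - 34)*U = (-13 - 34)*(-33) = -47*(-33) = 1551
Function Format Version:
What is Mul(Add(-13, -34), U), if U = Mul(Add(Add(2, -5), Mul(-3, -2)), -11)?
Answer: 1551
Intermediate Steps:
U = -33 (U = Mul(Add(-3, 6), -11) = Mul(3, -11) = -33)
Mul(Add(-13, -34), U) = Mul(Add(-13, -34), -33) = Mul(-47, -33) = 1551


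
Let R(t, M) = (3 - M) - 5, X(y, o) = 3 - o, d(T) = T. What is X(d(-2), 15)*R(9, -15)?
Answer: -156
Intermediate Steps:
R(t, M) = -2 - M
X(d(-2), 15)*R(9, -15) = (3 - 1*15)*(-2 - 1*(-15)) = (3 - 15)*(-2 + 15) = -12*13 = -156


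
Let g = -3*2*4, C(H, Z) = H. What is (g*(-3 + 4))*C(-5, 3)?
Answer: 120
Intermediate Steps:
g = -24 (g = -6*4 = -24)
(g*(-3 + 4))*C(-5, 3) = -24*(-3 + 4)*(-5) = -24*1*(-5) = -24*(-5) = 120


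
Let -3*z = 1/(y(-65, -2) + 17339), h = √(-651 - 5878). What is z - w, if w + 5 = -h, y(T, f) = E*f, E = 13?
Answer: 259694/51939 + I*√6529 ≈ 5.0 + 80.802*I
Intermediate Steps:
h = I*√6529 (h = √(-6529) = I*√6529 ≈ 80.802*I)
y(T, f) = 13*f
w = -5 - I*√6529 ≈ -5.0 - 80.802*I
z = -1/51939 (z = -1/(3*(13*(-2) + 17339)) = -1/(3*(-26 + 17339)) = -⅓/17313 = -⅓*1/17313 = -1/51939 ≈ -1.9253e-5)
z - w = -1/51939 - (-5 - I*√6529) = -1/51939 + (5 + I*√6529) = 259694/51939 + I*√6529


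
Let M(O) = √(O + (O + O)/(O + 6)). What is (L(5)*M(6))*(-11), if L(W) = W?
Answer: -55*√7 ≈ -145.52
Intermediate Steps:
M(O) = √(O + 2*O/(6 + O)) (M(O) = √(O + (2*O)/(6 + O)) = √(O + 2*O/(6 + O)))
(L(5)*M(6))*(-11) = (5*√(6*(8 + 6)/(6 + 6)))*(-11) = (5*√(6*14/12))*(-11) = (5*√(6*(1/12)*14))*(-11) = (5*√7)*(-11) = -55*√7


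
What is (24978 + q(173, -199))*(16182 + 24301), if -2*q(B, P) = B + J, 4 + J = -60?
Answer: 2017956101/2 ≈ 1.0090e+9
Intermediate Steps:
J = -64 (J = -4 - 60 = -64)
q(B, P) = 32 - B/2 (q(B, P) = -(B - 64)/2 = -(-64 + B)/2 = 32 - B/2)
(24978 + q(173, -199))*(16182 + 24301) = (24978 + (32 - ½*173))*(16182 + 24301) = (24978 + (32 - 173/2))*40483 = (24978 - 109/2)*40483 = (49847/2)*40483 = 2017956101/2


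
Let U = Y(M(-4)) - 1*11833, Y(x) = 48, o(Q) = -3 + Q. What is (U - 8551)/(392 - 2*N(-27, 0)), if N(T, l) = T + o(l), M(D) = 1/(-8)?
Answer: -5084/113 ≈ -44.991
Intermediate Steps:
M(D) = -1/8 (M(D) = 1*(-1/8) = -1/8)
N(T, l) = -3 + T + l (N(T, l) = T + (-3 + l) = -3 + T + l)
U = -11785 (U = 48 - 1*11833 = 48 - 11833 = -11785)
(U - 8551)/(392 - 2*N(-27, 0)) = (-11785 - 8551)/(392 - 2*(-3 - 27 + 0)) = -20336/(392 - 2*(-30)) = -20336/(392 + 60) = -20336/452 = -20336*1/452 = -5084/113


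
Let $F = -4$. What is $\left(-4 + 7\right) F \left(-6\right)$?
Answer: $72$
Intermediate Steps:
$\left(-4 + 7\right) F \left(-6\right) = \left(-4 + 7\right) \left(-4\right) \left(-6\right) = 3 \left(-4\right) \left(-6\right) = \left(-12\right) \left(-6\right) = 72$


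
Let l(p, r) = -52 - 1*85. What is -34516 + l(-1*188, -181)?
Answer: -34653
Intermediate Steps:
l(p, r) = -137 (l(p, r) = -52 - 85 = -137)
-34516 + l(-1*188, -181) = -34516 - 137 = -34653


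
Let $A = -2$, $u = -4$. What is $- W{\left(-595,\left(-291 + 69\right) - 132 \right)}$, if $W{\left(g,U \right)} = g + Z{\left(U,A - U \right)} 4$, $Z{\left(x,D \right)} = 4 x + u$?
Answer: $6275$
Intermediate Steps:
$Z{\left(x,D \right)} = -4 + 4 x$ ($Z{\left(x,D \right)} = 4 x - 4 = -4 + 4 x$)
$W{\left(g,U \right)} = -16 + g + 16 U$ ($W{\left(g,U \right)} = g + \left(-4 + 4 U\right) 4 = g + \left(-16 + 16 U\right) = -16 + g + 16 U$)
$- W{\left(-595,\left(-291 + 69\right) - 132 \right)} = - (-16 - 595 + 16 \left(\left(-291 + 69\right) - 132\right)) = - (-16 - 595 + 16 \left(-222 - 132\right)) = - (-16 - 595 + 16 \left(-354\right)) = - (-16 - 595 - 5664) = \left(-1\right) \left(-6275\right) = 6275$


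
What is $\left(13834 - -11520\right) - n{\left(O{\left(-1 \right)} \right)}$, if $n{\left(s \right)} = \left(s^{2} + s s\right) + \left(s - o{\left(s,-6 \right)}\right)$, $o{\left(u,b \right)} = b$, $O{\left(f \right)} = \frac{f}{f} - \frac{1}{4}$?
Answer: $\frac{202769}{8} \approx 25346.0$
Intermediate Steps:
$O{\left(f \right)} = \frac{3}{4}$ ($O{\left(f \right)} = 1 - \frac{1}{4} = \frac{3}{4}$)
$n{\left(s \right)} = 6 + s + 2 s^{2}$ ($n{\left(s \right)} = \left(s^{2} + s s\right) + \left(s - -6\right) = \left(s^{2} + s^{2}\right) + \left(s + 6\right) = 2 s^{2} + \left(6 + s\right) = 6 + s + 2 s^{2}$)
$\left(13834 - -11520\right) - n{\left(O{\left(-1 \right)} \right)} = \left(13834 - -11520\right) - \left(6 + \frac{3}{4} + 2 \left(\frac{3}{4}\right)^{2}\right) = \left(13834 + 11520\right) - \left(6 + \frac{3}{4} + 2 \cdot \frac{9}{16}\right) = 25354 - \left(6 + \frac{3}{4} + \frac{9}{8}\right) = 25354 - \frac{63}{8} = \frac{202769}{8}$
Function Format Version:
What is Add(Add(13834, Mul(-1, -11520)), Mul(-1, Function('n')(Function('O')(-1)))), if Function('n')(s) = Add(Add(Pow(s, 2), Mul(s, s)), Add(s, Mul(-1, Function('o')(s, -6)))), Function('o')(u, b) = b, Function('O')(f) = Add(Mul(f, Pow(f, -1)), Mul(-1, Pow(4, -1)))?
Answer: Rational(202769, 8) ≈ 25346.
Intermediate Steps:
Function('O')(f) = Rational(3, 4) (Function('O')(f) = Add(1, Mul(-1, Rational(1, 4))) = Add(1, Rational(-1, 4)) = Rational(3, 4))
Function('n')(s) = Add(6, s, Mul(2, Pow(s, 2))) (Function('n')(s) = Add(Add(Pow(s, 2), Mul(s, s)), Add(s, Mul(-1, -6))) = Add(Add(Pow(s, 2), Pow(s, 2)), Add(s, 6)) = Add(Mul(2, Pow(s, 2)), Add(6, s)) = Add(6, s, Mul(2, Pow(s, 2))))
Add(Add(13834, Mul(-1, -11520)), Mul(-1, Function('n')(Function('O')(-1)))) = Add(Add(13834, Mul(-1, -11520)), Mul(-1, Add(6, Rational(3, 4), Mul(2, Pow(Rational(3, 4), 2))))) = Add(Add(13834, 11520), Mul(-1, Add(6, Rational(3, 4), Mul(2, Rational(9, 16))))) = Add(25354, Mul(-1, Add(6, Rational(3, 4), Rational(9, 8)))) = Add(25354, Mul(-1, Rational(63, 8))) = Add(25354, Rational(-63, 8)) = Rational(202769, 8)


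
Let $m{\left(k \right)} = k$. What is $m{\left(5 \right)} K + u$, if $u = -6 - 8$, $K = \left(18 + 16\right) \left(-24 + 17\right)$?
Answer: $-1204$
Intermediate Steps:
$K = -238$ ($K = 34 \left(-7\right) = -238$)
$u = -14$ ($u = -6 - 8 = -14$)
$m{\left(5 \right)} K + u = 5 \left(-238\right) - 14 = -1190 - 14 = -1204$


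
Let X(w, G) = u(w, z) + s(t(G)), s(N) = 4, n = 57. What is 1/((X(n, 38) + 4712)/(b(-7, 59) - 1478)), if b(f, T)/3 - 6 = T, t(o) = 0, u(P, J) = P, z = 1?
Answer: -1283/4773 ≈ -0.26880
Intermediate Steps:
b(f, T) = 18 + 3*T
X(w, G) = 4 + w (X(w, G) = w + 4 = 4 + w)
1/((X(n, 38) + 4712)/(b(-7, 59) - 1478)) = 1/(((4 + 57) + 4712)/((18 + 3*59) - 1478)) = 1/((61 + 4712)/((18 + 177) - 1478)) = 1/(4773/(195 - 1478)) = 1/(4773/(-1283)) = 1/(4773*(-1/1283)) = 1/(-4773/1283) = -1283/4773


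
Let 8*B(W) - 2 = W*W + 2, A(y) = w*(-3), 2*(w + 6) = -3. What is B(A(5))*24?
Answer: 6123/4 ≈ 1530.8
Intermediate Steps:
w = -15/2 (w = -6 + (½)*(-3) = -6 - 3/2 = -15/2 ≈ -7.5000)
A(y) = 45/2 (A(y) = -15/2*(-3) = 45/2)
B(W) = ½ + W²/8 (B(W) = ¼ + (W*W + 2)/8 = ¼ + (W² + 2)/8 = ¼ + (2 + W²)/8 = ¼ + (¼ + W²/8) = ½ + W²/8)
B(A(5))*24 = (½ + (45/2)²/8)*24 = (½ + (⅛)*(2025/4))*24 = (½ + 2025/32)*24 = (2041/32)*24 = 6123/4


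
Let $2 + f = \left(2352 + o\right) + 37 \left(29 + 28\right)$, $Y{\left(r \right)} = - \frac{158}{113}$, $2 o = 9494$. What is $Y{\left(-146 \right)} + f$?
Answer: $\frac{1040120}{113} \approx 9204.6$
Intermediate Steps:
$o = 4747$ ($o = \frac{1}{2} \cdot 9494 = 4747$)
$Y{\left(r \right)} = - \frac{158}{113}$ ($Y{\left(r \right)} = \left(-158\right) \frac{1}{113} = - \frac{158}{113}$)
$f = 9206$ ($f = -2 + \left(\left(2352 + 4747\right) + 37 \left(29 + 28\right)\right) = -2 + \left(7099 + 37 \cdot 57\right) = -2 + \left(7099 + 2109\right) = -2 + 9208 = 9206$)
$Y{\left(-146 \right)} + f = - \frac{158}{113} + 9206 = \frac{1040120}{113}$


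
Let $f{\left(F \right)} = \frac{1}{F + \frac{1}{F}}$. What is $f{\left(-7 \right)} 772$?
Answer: $- \frac{2702}{25} \approx -108.08$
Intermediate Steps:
$f{\left(-7 \right)} 772 = - \frac{7}{1 + \left(-7\right)^{2}} \cdot 772 = - \frac{7}{1 + 49} \cdot 772 = - \frac{7}{50} \cdot 772 = \left(-7\right) \frac{1}{50} \cdot 772 = \left(- \frac{7}{50}\right) 772 = - \frac{2702}{25}$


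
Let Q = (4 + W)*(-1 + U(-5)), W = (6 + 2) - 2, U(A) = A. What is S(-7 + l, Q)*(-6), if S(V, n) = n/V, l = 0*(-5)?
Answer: -360/7 ≈ -51.429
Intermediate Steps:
l = 0
W = 6 (W = 8 - 2 = 6)
Q = -60 (Q = (4 + 6)*(-1 - 5) = 10*(-6) = -60)
S(-7 + l, Q)*(-6) = -60/(-7 + 0)*(-6) = -60/(-7)*(-6) = -60*(-⅐)*(-6) = (60/7)*(-6) = -360/7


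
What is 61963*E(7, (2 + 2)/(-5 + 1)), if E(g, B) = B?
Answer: -61963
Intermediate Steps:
61963*E(7, (2 + 2)/(-5 + 1)) = 61963*((2 + 2)/(-5 + 1)) = 61963*(4/(-4)) = 61963*(4*(-¼)) = 61963*(-1) = -61963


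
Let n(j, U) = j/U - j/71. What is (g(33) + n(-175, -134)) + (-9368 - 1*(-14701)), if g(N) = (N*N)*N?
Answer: 392678655/9514 ≈ 41274.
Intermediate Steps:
n(j, U) = -j/71 + j/U (n(j, U) = j/U - j*(1/71) = j/U - j/71 = -j/71 + j/U)
g(N) = N**3 (g(N) = N**2*N = N**3)
(g(33) + n(-175, -134)) + (-9368 - 1*(-14701)) = (33**3 + (-1/71*(-175) - 175/(-134))) + (-9368 - 1*(-14701)) = (35937 + (175/71 - 175*(-1/134))) + (-9368 + 14701) = (35937 + (175/71 + 175/134)) + 5333 = (35937 + 35875/9514) + 5333 = 341940493/9514 + 5333 = 392678655/9514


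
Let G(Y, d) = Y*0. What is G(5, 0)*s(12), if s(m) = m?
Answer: 0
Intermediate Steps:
G(Y, d) = 0
G(5, 0)*s(12) = 0*12 = 0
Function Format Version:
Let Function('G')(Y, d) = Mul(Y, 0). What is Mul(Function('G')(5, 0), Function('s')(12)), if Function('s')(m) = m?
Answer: 0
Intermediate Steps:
Function('G')(Y, d) = 0
Mul(Function('G')(5, 0), Function('s')(12)) = Mul(0, 12) = 0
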